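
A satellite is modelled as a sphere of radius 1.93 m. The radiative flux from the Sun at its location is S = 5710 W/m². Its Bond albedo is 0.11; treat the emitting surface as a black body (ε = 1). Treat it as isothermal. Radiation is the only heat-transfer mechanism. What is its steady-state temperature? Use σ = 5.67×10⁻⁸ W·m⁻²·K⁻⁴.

At equilibrium, absorbed power = emitted power.
Absorbing cross-section = πr² = 11.70 m²; emitting surface = 4πr² = 46.81 m² (ratio 4).
(1−a)S·A_cross = εσ·A_surf·T⁴  ⇒  T⁴ = (1−a)S/(4σ).
T⁴ = 0.890·5710/(4·5.67×10⁻⁸) = 2.241×10¹⁰ K⁴.
T = (2.241×10¹⁰)^(1/4).

T ≈ 387 K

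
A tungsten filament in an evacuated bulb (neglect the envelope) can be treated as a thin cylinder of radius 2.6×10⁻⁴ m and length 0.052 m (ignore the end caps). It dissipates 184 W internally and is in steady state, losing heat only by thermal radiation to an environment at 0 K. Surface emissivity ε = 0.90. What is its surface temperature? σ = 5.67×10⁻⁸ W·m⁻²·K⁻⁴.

Steady state: internal power = radiated power, P = εσA T⁴.
Radiating area A = 2πrL = 8.495×10⁻⁵ m².
T⁴ = P/(εσA) = 184/(0.90·5.67×10⁻⁸·8.495×10⁻⁵) = 4.245×10¹³ K⁴.
T = (4.245×10¹³)^(1/4).

T ≈ 2550 K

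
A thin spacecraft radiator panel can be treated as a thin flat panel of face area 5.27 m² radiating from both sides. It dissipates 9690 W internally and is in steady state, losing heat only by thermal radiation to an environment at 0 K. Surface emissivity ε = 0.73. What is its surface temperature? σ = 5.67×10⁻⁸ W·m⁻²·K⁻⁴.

Steady state: internal power = radiated power, P = εσA T⁴.
Radiating area A = 2·5.27 = 10.54 m².
T⁴ = P/(εσA) = 9690/(0.73·5.67×10⁻⁸·10.54) = 2.221×10¹⁰ K⁴.
T = (2.221×10¹⁰)^(1/4).

T ≈ 386 K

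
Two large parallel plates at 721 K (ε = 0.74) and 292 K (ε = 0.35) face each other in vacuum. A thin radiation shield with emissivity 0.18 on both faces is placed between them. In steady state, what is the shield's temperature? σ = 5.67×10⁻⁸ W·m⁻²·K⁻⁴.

T_s ≈ 626 K

In steady state the net flux on the hot side equals that on the cold side.
σ(T₁⁴−T_s⁴)/D₁ = σ(T_s⁴−T₂⁴)/D₂, with D₁ = 1/ε₁+1/ε_s−1 = 5.907, D₂ = 1/ε_s+1/ε₂−1 = 7.413.
Solve for T_s⁴: T_s⁴ = (D₂·T₁⁴ + D₁·T₂⁴)/(D₁+D₂) = 1.536×10¹¹ K⁴.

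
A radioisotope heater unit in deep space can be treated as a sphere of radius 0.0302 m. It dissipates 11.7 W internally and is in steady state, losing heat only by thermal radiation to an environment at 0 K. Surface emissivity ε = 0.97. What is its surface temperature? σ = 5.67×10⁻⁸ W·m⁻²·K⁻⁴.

Steady state: internal power = radiated power, P = εσA T⁴.
Radiating area A = 4πr² = 0.01146 m².
T⁴ = P/(εσA) = 11.7/(0.97·5.67×10⁻⁸·0.01146) = 1.856×10¹⁰ K⁴.
T = (1.856×10¹⁰)^(1/4).

T ≈ 369 K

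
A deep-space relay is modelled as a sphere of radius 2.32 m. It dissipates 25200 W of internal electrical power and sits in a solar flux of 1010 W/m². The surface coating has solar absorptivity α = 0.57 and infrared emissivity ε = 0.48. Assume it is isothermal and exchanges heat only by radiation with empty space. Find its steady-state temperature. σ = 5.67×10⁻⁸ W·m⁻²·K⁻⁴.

T ≈ 371 K

At steady state, absorbed solar power + internal power = radiated power.
Absorbed: α·S·A_cross = 0.57·1010·16.91 = 9735 W (cross-section πr²).
Total input = 9735 + 25200 = 34930 W.
Radiated: εσ·A_surf·T⁴ with A_surf = 4πr² = 67.64 m².
T⁴ = 34930/(0.48·5.67×10⁻⁸·67.64) = 1.898×10¹⁰ K⁴.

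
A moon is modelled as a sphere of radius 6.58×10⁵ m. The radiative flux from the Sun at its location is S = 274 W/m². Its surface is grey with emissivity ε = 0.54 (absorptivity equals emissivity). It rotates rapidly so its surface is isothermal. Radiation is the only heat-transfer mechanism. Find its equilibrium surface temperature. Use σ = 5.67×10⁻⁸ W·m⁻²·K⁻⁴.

T ≈ 186 K

At equilibrium, absorbed power = emitted power.
Absorbing cross-section = πr² = 1.360×10¹² m²; emitting surface = 4πr² = 5.441×10¹² m² (ratio 4).
εS·A_cross = εσ·A_surf·T⁴  ⇒  T⁴ = S/(4σ)   (ε cancels).
T⁴ = 274/(4·5.67×10⁻⁸) = 1.208×10⁹ K⁴.
T = (1.208×10⁹)^(1/4).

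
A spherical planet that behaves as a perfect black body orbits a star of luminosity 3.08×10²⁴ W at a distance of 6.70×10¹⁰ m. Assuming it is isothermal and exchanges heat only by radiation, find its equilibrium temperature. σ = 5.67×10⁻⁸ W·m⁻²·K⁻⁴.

First find the stellar flux at distance d: S = L/(4πd²) = 3.08×10²⁴/(4π·(6.70×10¹⁰)²) = 54.60 W/m².
For an isothermal sphere, absorbed (1−a)S·πr² = emitted σ·4πr²·T⁴, so T⁴ = (1−a)S/(4σ).
T⁴ = 1.00·54.60/(4·5.67×10⁻⁸) = 2.407×10⁸ K⁴.

T ≈ 125 K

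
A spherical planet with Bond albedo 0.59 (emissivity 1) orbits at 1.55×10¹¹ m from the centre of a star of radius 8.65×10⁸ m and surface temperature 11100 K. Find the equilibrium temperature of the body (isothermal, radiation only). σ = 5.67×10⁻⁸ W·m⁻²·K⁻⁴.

The star's surface emits σT_*⁴; at distance d the flux is S = σT_*⁴(R_*/d)².
S = 5.67×10⁻⁸·(11100)⁴·(8.65×10⁸/1.55×10¹¹)² = 26810 W/m².
For an isothermal sphere T⁴ = (1−a)S/(4σ) = 4.846×10¹⁰ K⁴.

T ≈ 469 K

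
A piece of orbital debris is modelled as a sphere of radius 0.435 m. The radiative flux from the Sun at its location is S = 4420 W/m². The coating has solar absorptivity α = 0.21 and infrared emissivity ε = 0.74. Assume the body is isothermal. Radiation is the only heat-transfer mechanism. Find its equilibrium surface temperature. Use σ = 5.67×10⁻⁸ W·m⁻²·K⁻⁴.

At equilibrium, absorbed power = emitted power.
Absorbing cross-section = πr² = 0.5945 m²; emitting surface = 4πr² = 2.378 m² (ratio 4).
αS·A_cross = εσ·A_surf·T⁴  ⇒  T⁴ = αS/(ε·4σ).
T⁴ = 0.210·4420/(0.74·4·5.67×10⁻⁸) = 5.531×10⁹ K⁴.
T = (5.531×10⁹)^(1/4).

T ≈ 273 K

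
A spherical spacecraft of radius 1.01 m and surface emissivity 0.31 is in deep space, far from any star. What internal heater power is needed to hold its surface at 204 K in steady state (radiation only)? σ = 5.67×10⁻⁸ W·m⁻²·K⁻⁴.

P ≈ 390 W

P = εσ·4πr²·T⁴.
4πr² = 12.82 m²; T⁴ = 1.732×10⁹ K⁴.
P = 0.31·5.67×10⁻⁸·12.82·1.732×10⁹.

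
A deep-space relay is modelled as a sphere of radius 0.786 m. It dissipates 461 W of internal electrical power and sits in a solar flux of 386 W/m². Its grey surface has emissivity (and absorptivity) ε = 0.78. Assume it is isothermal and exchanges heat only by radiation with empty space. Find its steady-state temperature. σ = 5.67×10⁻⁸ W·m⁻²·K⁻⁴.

At steady state, absorbed solar power + internal power = radiated power.
Absorbed: α·S·A_cross = 0.78·386·1.941 = 584.4 W (cross-section πr²).
Total input = 584.4 + 461 = 1045 W.
Radiated: εσ·A_surf·T⁴ with A_surf = 4πr² = 7.763 m².
T⁴ = 1045/(0.78·5.67×10⁻⁸·7.763) = 3.045×10⁹ K⁴.

T ≈ 235 K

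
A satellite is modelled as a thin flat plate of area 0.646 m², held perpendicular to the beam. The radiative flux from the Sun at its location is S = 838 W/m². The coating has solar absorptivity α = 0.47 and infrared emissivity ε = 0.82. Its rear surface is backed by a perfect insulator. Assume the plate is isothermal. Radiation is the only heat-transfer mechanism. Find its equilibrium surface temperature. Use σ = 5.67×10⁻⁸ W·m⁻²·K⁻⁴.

T ≈ 303 K

At equilibrium, absorbed power = emitted power.
Absorbing cross-section = A = 0.6460 m²; emitting surface = A = 0.6460 m² (ratio 1).
αS·A_cross = εσ·A_surf·T⁴  ⇒  T⁴ = αS/(ε·1σ).
T⁴ = 0.470·838/(0.82·1·5.67×10⁻⁸) = 8.471×10⁹ K⁴.
T = (8.471×10⁹)^(1/4).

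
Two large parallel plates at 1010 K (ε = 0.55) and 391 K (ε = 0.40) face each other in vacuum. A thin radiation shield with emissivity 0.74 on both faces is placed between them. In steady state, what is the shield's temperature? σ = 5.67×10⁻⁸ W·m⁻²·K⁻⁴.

T_s ≈ 880 K

In steady state the net flux on the hot side equals that on the cold side.
σ(T₁⁴−T_s⁴)/D₁ = σ(T_s⁴−T₂⁴)/D₂, with D₁ = 1/ε₁+1/ε_s−1 = 2.170, D₂ = 1/ε_s+1/ε₂−1 = 2.851.
Solve for T_s⁴: T_s⁴ = (D₂·T₁⁴ + D₁·T₂⁴)/(D₁+D₂) = 6.011×10¹¹ K⁴.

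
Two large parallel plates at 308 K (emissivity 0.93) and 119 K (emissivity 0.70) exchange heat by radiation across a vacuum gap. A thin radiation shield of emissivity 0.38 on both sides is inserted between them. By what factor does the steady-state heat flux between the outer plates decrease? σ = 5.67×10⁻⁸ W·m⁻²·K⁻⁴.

factor ≈ 3.83

Without shield: q₀ = σΔ(T⁴)/(1/ε₁+1/ε₂−1) with denominator 1.504.
With shield the two gaps are in series; the resistances add: (1/ε₁+1/ε_s−1)+(1/ε_s+1/ε₂−1) = 2.707+3.060 = 5.767.
Heat-flux ratio q₀/q = 5.767/1.504.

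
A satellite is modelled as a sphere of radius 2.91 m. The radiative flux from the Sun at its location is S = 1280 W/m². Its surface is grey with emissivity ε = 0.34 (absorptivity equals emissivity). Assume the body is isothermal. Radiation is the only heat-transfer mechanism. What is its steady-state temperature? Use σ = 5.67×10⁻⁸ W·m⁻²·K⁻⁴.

At equilibrium, absorbed power = emitted power.
Absorbing cross-section = πr² = 26.60 m²; emitting surface = 4πr² = 106.4 m² (ratio 4).
εS·A_cross = εσ·A_surf·T⁴  ⇒  T⁴ = S/(4σ)   (ε cancels).
T⁴ = 1280/(4·5.67×10⁻⁸) = 5.644×10⁹ K⁴.
T = (5.644×10⁹)^(1/4).

T ≈ 274 K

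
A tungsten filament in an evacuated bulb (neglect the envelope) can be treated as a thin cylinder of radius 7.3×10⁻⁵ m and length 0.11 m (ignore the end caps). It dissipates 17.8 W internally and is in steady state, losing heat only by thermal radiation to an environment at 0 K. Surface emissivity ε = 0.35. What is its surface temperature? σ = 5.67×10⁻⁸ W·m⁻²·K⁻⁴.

T ≈ 2050 K

Steady state: internal power = radiated power, P = εσA T⁴.
Radiating area A = 2πrL = 5.045×10⁻⁵ m².
T⁴ = P/(εσA) = 17.8/(0.35·5.67×10⁻⁸·5.045×10⁻⁵) = 1.778×10¹³ K⁴.
T = (1.778×10¹³)^(1/4).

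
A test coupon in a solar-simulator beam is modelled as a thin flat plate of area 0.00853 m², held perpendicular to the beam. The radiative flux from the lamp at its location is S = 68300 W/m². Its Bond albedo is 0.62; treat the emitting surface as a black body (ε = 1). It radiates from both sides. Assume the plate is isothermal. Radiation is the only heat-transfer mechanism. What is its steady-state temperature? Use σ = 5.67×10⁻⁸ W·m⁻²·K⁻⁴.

T ≈ 692 K

At equilibrium, absorbed power = emitted power.
Absorbing cross-section = A = 0.008530 m²; emitting surface = 2A = 0.01706 m² (ratio 2).
(1−a)S·A_cross = εσ·A_surf·T⁴  ⇒  T⁴ = (1−a)S/(2σ).
T⁴ = 0.380·68300/(2·5.67×10⁻⁸) = 2.289×10¹¹ K⁴.
T = (2.289×10¹¹)^(1/4).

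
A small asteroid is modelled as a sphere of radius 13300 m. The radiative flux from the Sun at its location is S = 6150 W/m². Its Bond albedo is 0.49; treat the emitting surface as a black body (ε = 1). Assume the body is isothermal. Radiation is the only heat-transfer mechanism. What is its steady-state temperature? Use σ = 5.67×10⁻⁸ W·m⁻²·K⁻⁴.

At equilibrium, absorbed power = emitted power.
Absorbing cross-section = πr² = 5.557×10⁸ m²; emitting surface = 4πr² = 2.223×10⁹ m² (ratio 4).
(1−a)S·A_cross = εσ·A_surf·T⁴  ⇒  T⁴ = (1−a)S/(4σ).
T⁴ = 0.510·6150/(4·5.67×10⁻⁸) = 1.383×10¹⁰ K⁴.
T = (1.383×10¹⁰)^(1/4).

T ≈ 343 K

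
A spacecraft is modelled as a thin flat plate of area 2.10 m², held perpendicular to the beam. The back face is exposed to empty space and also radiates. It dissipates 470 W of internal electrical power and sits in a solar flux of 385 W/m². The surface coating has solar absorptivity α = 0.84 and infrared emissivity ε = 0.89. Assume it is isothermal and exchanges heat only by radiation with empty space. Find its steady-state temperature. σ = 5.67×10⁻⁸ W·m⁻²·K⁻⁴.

T ≈ 271 K

At steady state, absorbed solar power + internal power = radiated power.
Absorbed: α·S·A_cross = 0.84·385·2.100 = 679.1 W (cross-section A).
Total input = 679.1 + 470 = 1149 W.
Radiated: εσ·A_surf·T⁴ with A_surf = 2A = 4.200 m².
T⁴ = 1149/(0.89·5.67×10⁻⁸·4.200) = 5.422×10⁹ K⁴.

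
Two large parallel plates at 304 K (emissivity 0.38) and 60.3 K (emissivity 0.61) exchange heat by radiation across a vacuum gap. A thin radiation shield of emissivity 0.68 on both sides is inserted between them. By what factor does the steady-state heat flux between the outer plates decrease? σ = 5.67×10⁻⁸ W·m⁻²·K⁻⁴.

factor ≈ 1.59

Without shield: q₀ = σΔ(T⁴)/(1/ε₁+1/ε₂−1) with denominator 3.271.
With shield the two gaps are in series; the resistances add: (1/ε₁+1/ε_s−1)+(1/ε_s+1/ε₂−1) = 3.102+2.110 = 5.212.
Heat-flux ratio q₀/q = 5.212/3.271.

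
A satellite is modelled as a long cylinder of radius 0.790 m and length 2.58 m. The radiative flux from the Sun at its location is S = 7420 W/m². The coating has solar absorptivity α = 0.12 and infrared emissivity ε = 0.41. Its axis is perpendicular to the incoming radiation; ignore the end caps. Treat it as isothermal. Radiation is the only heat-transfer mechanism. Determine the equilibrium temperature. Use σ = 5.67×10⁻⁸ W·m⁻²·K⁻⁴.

T ≈ 332 K

At equilibrium, absorbed power = emitted power.
Absorbing cross-section = 2rL = 4.076 m²; emitting surface = 2πrL = 12.81 m² (ratio π).
αS·A_cross = εσ·A_surf·T⁴  ⇒  T⁴ = αS/(ε·πσ).
T⁴ = 0.120·7420/(0.41·π·5.67×10⁻⁸) = 1.219×10¹⁰ K⁴.
T = (1.219×10¹⁰)^(1/4).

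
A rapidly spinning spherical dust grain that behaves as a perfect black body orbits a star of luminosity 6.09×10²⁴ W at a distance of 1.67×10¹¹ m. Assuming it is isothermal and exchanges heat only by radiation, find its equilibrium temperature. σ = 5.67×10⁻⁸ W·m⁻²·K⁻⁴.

T ≈ 93.6 K

First find the stellar flux at distance d: S = L/(4πd²) = 6.09×10²⁴/(4π·(1.67×10¹¹)²) = 17.38 W/m².
For an isothermal sphere, absorbed (1−a)S·πr² = emitted σ·4πr²·T⁴, so T⁴ = (1−a)S/(4σ).
T⁴ = 1.00·17.38/(4·5.67×10⁻⁸) = 7.662×10⁷ K⁴.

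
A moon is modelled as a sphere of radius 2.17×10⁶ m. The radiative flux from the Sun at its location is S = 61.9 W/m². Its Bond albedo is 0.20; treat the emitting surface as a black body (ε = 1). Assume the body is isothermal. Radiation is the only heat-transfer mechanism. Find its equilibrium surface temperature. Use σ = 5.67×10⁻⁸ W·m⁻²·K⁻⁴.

T ≈ 122 K

At equilibrium, absorbed power = emitted power.
Absorbing cross-section = πr² = 1.479×10¹³ m²; emitting surface = 4πr² = 5.917×10¹³ m² (ratio 4).
(1−a)S·A_cross = εσ·A_surf·T⁴  ⇒  T⁴ = (1−a)S/(4σ).
T⁴ = 0.800·61.9/(4·5.67×10⁻⁸) = 2.183×10⁸ K⁴.
T = (2.183×10⁸)^(1/4).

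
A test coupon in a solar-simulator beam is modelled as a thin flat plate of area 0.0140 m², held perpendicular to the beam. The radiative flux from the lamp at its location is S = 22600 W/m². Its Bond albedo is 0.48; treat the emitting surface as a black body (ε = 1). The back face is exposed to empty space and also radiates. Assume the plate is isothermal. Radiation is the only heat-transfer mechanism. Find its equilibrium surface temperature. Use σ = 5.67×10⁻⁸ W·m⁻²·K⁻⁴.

At equilibrium, absorbed power = emitted power.
Absorbing cross-section = A = 0.01400 m²; emitting surface = 2A = 0.02800 m² (ratio 2).
(1−a)S·A_cross = εσ·A_surf·T⁴  ⇒  T⁴ = (1−a)S/(2σ).
T⁴ = 0.520·22600/(2·5.67×10⁻⁸) = 1.036×10¹¹ K⁴.
T = (1.036×10¹¹)^(1/4).

T ≈ 567 K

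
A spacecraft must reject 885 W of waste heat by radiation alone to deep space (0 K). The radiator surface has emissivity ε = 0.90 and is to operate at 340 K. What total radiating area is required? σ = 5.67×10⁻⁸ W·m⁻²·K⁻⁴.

P = εσA T⁴ ⇒ A = P/(εσT⁴).
T⁴ = 1.336×10¹⁰ K⁴.
A = 885/(0.90 × 5.67×10⁻⁸ × 1.336×10¹⁰).

A ≈ 1.30 m²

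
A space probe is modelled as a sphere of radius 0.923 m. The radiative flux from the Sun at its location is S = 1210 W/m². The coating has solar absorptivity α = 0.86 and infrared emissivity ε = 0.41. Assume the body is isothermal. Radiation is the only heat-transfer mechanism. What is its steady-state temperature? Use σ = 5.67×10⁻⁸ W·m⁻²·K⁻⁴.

At equilibrium, absorbed power = emitted power.
Absorbing cross-section = πr² = 2.676 m²; emitting surface = 4πr² = 10.71 m² (ratio 4).
αS·A_cross = εσ·A_surf·T⁴  ⇒  T⁴ = αS/(ε·4σ).
T⁴ = 0.860·1210/(0.41·4·5.67×10⁻⁸) = 1.119×10¹⁰ K⁴.
T = (1.119×10¹⁰)^(1/4).

T ≈ 325 K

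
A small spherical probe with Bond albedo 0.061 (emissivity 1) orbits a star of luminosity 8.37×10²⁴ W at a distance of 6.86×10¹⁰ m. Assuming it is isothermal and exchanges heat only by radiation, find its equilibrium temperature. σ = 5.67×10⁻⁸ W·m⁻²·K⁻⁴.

T ≈ 156 K

First find the stellar flux at distance d: S = L/(4πd²) = 8.37×10²⁴/(4π·(6.86×10¹⁰)²) = 141.5 W/m².
For an isothermal sphere, absorbed (1−a)S·πr² = emitted σ·4πr²·T⁴, so T⁴ = (1−a)S/(4σ).
T⁴ = 0.939·141.5/(4·5.67×10⁻⁸) = 5.860×10⁸ K⁴.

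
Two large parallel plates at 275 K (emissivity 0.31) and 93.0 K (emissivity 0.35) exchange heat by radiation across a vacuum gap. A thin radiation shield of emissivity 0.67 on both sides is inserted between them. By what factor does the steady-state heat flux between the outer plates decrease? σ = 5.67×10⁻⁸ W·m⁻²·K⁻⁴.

factor ≈ 1.39

Without shield: q₀ = σΔ(T⁴)/(1/ε₁+1/ε₂−1) with denominator 5.083.
With shield the two gaps are in series; the resistances add: (1/ε₁+1/ε_s−1)+(1/ε_s+1/ε₂−1) = 3.718+3.350 = 7.068.
Heat-flux ratio q₀/q = 7.068/5.083.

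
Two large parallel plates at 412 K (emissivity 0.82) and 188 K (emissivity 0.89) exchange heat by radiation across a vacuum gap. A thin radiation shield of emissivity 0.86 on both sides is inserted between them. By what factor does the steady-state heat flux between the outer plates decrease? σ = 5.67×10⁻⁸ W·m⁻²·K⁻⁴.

Without shield: q₀ = σΔ(T⁴)/(1/ε₁+1/ε₂−1) with denominator 1.343.
With shield the two gaps are in series; the resistances add: (1/ε₁+1/ε_s−1)+(1/ε_s+1/ε₂−1) = 1.382+1.286 = 2.669.
Heat-flux ratio q₀/q = 2.669/1.343.

factor ≈ 1.99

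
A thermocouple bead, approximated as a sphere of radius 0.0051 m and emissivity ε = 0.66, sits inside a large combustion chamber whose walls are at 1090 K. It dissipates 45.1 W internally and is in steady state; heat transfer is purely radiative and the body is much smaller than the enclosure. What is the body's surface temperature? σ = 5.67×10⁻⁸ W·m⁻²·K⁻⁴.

For a small grey body in a large enclosure, net radiated power = εσA(T⁴ − T_w⁴).
Steady state: P = εσA(T⁴ − T_w⁴) with A = 4πr² = 3.269×10⁻⁴ m².
T⁴ = P/(εσA) + T_w⁴ = 45.1/(0.66·5.67×10⁻⁸·3.269×10⁻⁴) + (1090)⁴
    = 3.687×10¹² + 1.412×10¹² = 5.099×10¹² K⁴.

T ≈ 1500 K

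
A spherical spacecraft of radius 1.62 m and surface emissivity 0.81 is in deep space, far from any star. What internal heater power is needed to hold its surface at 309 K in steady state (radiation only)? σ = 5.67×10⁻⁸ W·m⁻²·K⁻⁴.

P ≈ 13800 W

P = εσ·4πr²·T⁴.
4πr² = 32.98 m²; T⁴ = 9.117×10⁹ K⁴.
P = 0.81·5.67×10⁻⁸·32.98·9.117×10⁹.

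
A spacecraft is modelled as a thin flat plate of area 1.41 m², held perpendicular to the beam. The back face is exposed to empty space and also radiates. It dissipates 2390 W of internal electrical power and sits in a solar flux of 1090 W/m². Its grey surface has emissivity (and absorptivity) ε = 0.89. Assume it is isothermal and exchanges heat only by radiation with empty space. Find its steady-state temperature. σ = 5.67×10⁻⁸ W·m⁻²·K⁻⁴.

At steady state, absorbed solar power + internal power = radiated power.
Absorbed: α·S·A_cross = 0.89·1090·1.410 = 1368 W (cross-section A).
Total input = 1368 + 2390 = 3758 W.
Radiated: εσ·A_surf·T⁴ with A_surf = 2A = 2.820 m².
T⁴ = 3758/(0.89·5.67×10⁻⁸·2.820) = 2.641×10¹⁰ K⁴.

T ≈ 403 K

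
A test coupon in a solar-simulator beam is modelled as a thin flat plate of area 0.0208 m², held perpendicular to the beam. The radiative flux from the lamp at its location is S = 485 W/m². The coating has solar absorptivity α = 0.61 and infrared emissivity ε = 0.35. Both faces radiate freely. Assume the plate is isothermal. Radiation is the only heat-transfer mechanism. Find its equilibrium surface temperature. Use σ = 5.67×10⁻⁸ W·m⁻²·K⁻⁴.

At equilibrium, absorbed power = emitted power.
Absorbing cross-section = A = 0.02080 m²; emitting surface = 2A = 0.04160 m² (ratio 2).
αS·A_cross = εσ·A_surf·T⁴  ⇒  T⁴ = αS/(ε·2σ).
T⁴ = 0.610·485/(0.35·2·5.67×10⁻⁸) = 7.454×10⁹ K⁴.
T = (7.454×10⁹)^(1/4).

T ≈ 294 K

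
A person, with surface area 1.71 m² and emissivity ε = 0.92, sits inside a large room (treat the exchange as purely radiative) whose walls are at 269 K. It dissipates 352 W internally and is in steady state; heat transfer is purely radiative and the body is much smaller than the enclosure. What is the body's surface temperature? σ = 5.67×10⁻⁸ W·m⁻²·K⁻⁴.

For a small grey body in a large enclosure, net radiated power = εσA(T⁴ − T_w⁴).
Steady state: P = εσA(T⁴ − T_w⁴) with A = 1.71 m².
T⁴ = P/(εσA) + T_w⁴ = 352/(0.92·5.67×10⁻⁸·1.710) + (269)⁴
    = 3.946×10⁹ + 5.236×10⁹ = 9.182×10⁹ K⁴.

T ≈ 310 K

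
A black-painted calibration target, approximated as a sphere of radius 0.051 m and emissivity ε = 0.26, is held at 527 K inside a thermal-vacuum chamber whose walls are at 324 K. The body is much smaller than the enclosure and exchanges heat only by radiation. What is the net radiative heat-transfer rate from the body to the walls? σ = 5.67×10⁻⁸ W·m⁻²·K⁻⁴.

For a small grey body in a large enclosure: P_net = εσA(T_body⁴ − T_wall⁴).
A = 4πr² = 0.03269 m²; T_body⁴ − T_wall⁴ = 7.713×10¹⁰ − 1.102×10¹⁰ = 6.611×10¹⁰ K⁴.
|P_net| = 0.26·5.67×10⁻⁸·0.03269·6.611×10¹⁰.

P_net ≈ 31.9 W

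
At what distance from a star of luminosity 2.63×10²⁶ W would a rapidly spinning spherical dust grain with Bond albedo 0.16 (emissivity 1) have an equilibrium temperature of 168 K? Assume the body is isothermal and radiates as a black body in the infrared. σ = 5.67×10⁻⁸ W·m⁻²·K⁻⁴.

d ≈ 3.12×10¹¹ m

For an isothermal black-emitting sphere, (1−a)S·πr² = σ·4πr²·T⁴ ⇒ S = 4σT⁴/(1−a).
S = 4·5.67×10⁻⁸·(168)⁴/0.840 = 215.1 W/m².
Flux falls as S = L/(4πd²), so d = √(L/(4πS)) = √(2.63×10²⁶/(4π·215.1)).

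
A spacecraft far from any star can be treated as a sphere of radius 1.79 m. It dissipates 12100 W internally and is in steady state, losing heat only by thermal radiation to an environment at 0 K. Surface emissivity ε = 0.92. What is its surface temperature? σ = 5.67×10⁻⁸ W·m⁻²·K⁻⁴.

Steady state: internal power = radiated power, P = εσA T⁴.
Radiating area A = 4πr² = 40.26 m².
T⁴ = P/(εσA) = 12100/(0.92·5.67×10⁻⁸·40.26) = 5.761×10⁹ K⁴.
T = (5.761×10⁹)^(1/4).

T ≈ 276 K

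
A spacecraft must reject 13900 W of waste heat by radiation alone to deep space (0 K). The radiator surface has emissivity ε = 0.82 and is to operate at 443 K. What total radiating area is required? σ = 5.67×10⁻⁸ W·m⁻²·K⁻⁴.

P = εσA T⁴ ⇒ A = P/(εσT⁴).
T⁴ = 3.851×10¹⁰ K⁴.
A = 13900/(0.82 × 5.67×10⁻⁸ × 3.851×10¹⁰).

A ≈ 7.76 m²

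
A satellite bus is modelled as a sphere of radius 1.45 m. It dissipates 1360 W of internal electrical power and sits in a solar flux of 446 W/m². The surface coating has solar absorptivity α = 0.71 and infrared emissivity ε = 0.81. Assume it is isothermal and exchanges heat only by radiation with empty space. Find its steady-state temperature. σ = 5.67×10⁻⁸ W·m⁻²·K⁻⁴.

T ≈ 231 K

At steady state, absorbed solar power + internal power = radiated power.
Absorbed: α·S·A_cross = 0.71·446·6.605 = 2092 W (cross-section πr²).
Total input = 2092 + 1360 = 3452 W.
Radiated: εσ·A_surf·T⁴ with A_surf = 4πr² = 26.42 m².
T⁴ = 3452/(0.81·5.67×10⁻⁸·26.42) = 2.845×10⁹ K⁴.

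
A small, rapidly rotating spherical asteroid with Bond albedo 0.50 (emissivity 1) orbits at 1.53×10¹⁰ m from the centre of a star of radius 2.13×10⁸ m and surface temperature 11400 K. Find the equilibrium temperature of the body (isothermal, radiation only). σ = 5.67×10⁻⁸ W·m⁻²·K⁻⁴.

T ≈ 800 K

The star's surface emits σT_*⁴; at distance d the flux is S = σT_*⁴(R_*/d)².
S = 5.67×10⁻⁸·(11400)⁴·(2.13×10⁸/1.53×10¹⁰)² = 1.856×10⁵ W/m².
For an isothermal sphere T⁴ = (1−a)S/(4σ) = 4.092×10¹¹ K⁴.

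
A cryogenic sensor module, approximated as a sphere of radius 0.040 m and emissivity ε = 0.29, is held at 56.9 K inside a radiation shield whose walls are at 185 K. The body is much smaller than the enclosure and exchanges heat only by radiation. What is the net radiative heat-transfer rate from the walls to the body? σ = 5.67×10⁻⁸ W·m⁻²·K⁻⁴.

P_net ≈ 0.384 W

For a small grey body in a large enclosure: P_net = εσA(T_body⁴ − T_wall⁴).
A = 4πr² = 0.02011 m²; T_body⁴ − T_wall⁴ = 1.048×10⁷ − 1.171×10⁹ = -1.161×10⁹ K⁴.
|P_net| = 0.29·5.67×10⁻⁸·0.02011·1.161×10⁹.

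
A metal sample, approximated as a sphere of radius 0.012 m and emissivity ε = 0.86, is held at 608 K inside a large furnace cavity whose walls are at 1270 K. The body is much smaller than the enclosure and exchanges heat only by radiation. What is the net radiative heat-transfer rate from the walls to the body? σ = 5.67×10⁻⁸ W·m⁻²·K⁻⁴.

P_net ≈ 217 W

For a small grey body in a large enclosure: P_net = εσA(T_body⁴ − T_wall⁴).
A = 4πr² = 0.001810 m²; T_body⁴ − T_wall⁴ = 1.367×10¹¹ − 2.601×10¹² = -2.465×10¹² K⁴.
|P_net| = 0.86·5.67×10⁻⁸·0.001810·2.465×10¹².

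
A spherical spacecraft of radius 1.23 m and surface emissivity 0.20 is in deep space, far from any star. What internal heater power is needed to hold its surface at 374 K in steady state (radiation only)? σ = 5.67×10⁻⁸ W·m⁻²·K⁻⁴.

P ≈ 4220 W

P = εσ·4πr²·T⁴.
4πr² = 19.01 m²; T⁴ = 1.957×10¹⁰ K⁴.
P = 0.20·5.67×10⁻⁸·19.01·1.957×10¹⁰.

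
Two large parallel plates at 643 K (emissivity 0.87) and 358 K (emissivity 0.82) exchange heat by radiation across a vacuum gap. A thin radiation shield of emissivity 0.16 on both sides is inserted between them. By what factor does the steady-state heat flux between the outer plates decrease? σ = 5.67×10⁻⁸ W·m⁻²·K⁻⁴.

factor ≈ 9.40

Without shield: q₀ = σΔ(T⁴)/(1/ε₁+1/ε₂−1) with denominator 1.369.
With shield the two gaps are in series; the resistances add: (1/ε₁+1/ε_s−1)+(1/ε_s+1/ε₂−1) = 6.399+6.470 = 12.87.
Heat-flux ratio q₀/q = 12.87/1.369.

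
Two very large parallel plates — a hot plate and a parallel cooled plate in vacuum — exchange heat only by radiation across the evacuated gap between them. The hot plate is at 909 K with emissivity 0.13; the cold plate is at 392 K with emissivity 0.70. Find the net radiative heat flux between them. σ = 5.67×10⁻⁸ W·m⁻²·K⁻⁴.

q ≈ 4600 W/m²

For two infinite grey parallel plates, q = σ(T₁⁴ − T₂⁴)/(1/ε₁ + 1/ε₂ − 1).
T₁⁴ − T₂⁴ = 6.827×10¹¹ − 2.361×10¹⁰ = 6.591×10¹¹ K⁴.
1/ε₁ + 1/ε₂ − 1 = 7.692 + 1.429 − 1 = 8.121.
q = 5.67×10⁻⁸ × 6.591×10¹¹ / 8.121.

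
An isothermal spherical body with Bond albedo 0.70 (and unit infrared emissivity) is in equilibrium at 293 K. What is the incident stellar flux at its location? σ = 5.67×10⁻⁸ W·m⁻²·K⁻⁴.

(1−a)S·πr² = σ·4πr²·T⁴ ⇒ S = 4σT⁴/(1−a).
S = 4·5.67×10⁻⁸·7.370×10⁹/0.300.

S ≈ 5570 W/m²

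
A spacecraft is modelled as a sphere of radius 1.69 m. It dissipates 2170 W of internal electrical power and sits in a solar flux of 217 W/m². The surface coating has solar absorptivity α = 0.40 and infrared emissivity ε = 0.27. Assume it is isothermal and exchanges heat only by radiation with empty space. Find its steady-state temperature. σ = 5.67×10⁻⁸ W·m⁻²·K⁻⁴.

At steady state, absorbed solar power + internal power = radiated power.
Absorbed: α·S·A_cross = 0.40·217·8.973 = 778.8 W (cross-section πr²).
Total input = 778.8 + 2170 = 2949 W.
Radiated: εσ·A_surf·T⁴ with A_surf = 4πr² = 35.89 m².
T⁴ = 2949/(0.27·5.67×10⁻⁸·35.89) = 5.367×10⁹ K⁴.

T ≈ 271 K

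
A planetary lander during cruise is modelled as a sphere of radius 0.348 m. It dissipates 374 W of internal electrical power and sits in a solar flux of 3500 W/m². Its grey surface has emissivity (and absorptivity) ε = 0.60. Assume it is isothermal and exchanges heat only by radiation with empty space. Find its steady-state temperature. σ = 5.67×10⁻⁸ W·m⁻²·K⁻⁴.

At steady state, absorbed solar power + internal power = radiated power.
Absorbed: α·S·A_cross = 0.60·3500·0.3805 = 799.0 W (cross-section πr²).
Total input = 799.0 + 374 = 1173 W.
Radiated: εσ·A_surf·T⁴ with A_surf = 4πr² = 1.522 m².
T⁴ = 1173/(0.60·5.67×10⁻⁸·1.522) = 2.266×10¹⁰ K⁴.

T ≈ 388 K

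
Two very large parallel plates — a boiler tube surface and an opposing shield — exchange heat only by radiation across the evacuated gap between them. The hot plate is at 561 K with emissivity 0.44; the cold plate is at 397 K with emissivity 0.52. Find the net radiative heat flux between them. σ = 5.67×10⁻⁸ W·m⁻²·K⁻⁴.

q ≈ 1320 W/m²

For two infinite grey parallel plates, q = σ(T₁⁴ − T₂⁴)/(1/ε₁ + 1/ε₂ − 1).
T₁⁴ − T₂⁴ = 9.905×10¹⁰ − 2.484×10¹⁰ = 7.421×10¹⁰ K⁴.
1/ε₁ + 1/ε₂ − 1 = 2.273 + 1.923 − 1 = 3.196.
q = 5.67×10⁻⁸ × 7.421×10¹⁰ / 3.196.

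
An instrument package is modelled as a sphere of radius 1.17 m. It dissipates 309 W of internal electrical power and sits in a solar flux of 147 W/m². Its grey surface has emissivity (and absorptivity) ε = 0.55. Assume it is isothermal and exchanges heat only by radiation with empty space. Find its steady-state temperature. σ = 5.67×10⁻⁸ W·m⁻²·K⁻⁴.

At steady state, absorbed solar power + internal power = radiated power.
Absorbed: α·S·A_cross = 0.55·147·4.301 = 347.7 W (cross-section πr²).
Total input = 347.7 + 309 = 656.7 W.
Radiated: εσ·A_surf·T⁴ with A_surf = 4πr² = 17.20 m².
T⁴ = 656.7/(0.55·5.67×10⁻⁸·17.20) = 1.224×10⁹ K⁴.

T ≈ 187 K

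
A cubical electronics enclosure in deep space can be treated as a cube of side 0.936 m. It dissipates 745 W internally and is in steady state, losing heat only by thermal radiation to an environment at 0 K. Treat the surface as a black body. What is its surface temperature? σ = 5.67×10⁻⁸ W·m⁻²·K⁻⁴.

T ≈ 224 K

Steady state: internal power = radiated power, P = εσA T⁴.
Radiating area A = 6L² = 5.257 m².
T⁴ = P/(εσA) = 745/(1.0·5.67×10⁻⁸·5.257) = 2.500×10⁹ K⁴.
T = (2.500×10⁹)^(1/4).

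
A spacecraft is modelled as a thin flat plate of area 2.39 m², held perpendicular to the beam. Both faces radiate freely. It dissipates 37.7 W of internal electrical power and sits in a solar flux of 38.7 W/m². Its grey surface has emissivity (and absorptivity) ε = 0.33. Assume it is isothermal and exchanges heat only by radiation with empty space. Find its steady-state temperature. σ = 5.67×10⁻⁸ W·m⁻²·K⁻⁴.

At steady state, absorbed solar power + internal power = radiated power.
Absorbed: α·S·A_cross = 0.33·38.7·2.390 = 30.52 W (cross-section A).
Total input = 30.52 + 37.7 = 68.22 W.
Radiated: εσ·A_surf·T⁴ with A_surf = 2A = 4.780 m².
T⁴ = 68.22/(0.33·5.67×10⁻⁸·4.780) = 7.628×10⁸ K⁴.

T ≈ 166 K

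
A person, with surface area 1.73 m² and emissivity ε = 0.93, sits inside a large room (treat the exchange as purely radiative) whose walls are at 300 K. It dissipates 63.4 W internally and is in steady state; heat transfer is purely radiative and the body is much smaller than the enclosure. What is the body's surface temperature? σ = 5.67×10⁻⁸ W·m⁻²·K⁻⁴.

T ≈ 306 K

For a small grey body in a large enclosure, net radiated power = εσA(T⁴ − T_w⁴).
Steady state: P = εσA(T⁴ − T_w⁴) with A = 1.73 m².
T⁴ = P/(εσA) + T_w⁴ = 63.4/(0.93·5.67×10⁻⁸·1.730) + (300)⁴
    = 6.950×10⁸ + 8.100×10⁹ = 8.795×10⁹ K⁴.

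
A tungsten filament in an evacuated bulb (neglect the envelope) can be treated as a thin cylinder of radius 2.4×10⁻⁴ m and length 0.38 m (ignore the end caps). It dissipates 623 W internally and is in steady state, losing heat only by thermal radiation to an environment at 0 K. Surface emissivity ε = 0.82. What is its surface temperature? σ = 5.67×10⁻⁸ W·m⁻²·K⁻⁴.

T ≈ 2200 K

Steady state: internal power = radiated power, P = εσA T⁴.
Radiating area A = 2πrL = 5.730×10⁻⁴ m².
T⁴ = P/(εσA) = 623/(0.82·5.67×10⁻⁸·5.730×10⁻⁴) = 2.338×10¹³ K⁴.
T = (2.338×10¹³)^(1/4).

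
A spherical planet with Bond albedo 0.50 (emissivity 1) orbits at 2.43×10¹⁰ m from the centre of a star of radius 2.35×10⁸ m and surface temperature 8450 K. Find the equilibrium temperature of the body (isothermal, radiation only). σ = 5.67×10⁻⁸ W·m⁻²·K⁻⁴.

T ≈ 494 K

The star's surface emits σT_*⁴; at distance d the flux is S = σT_*⁴(R_*/d)².
S = 5.67×10⁻⁸·(8450)⁴·(2.35×10⁸/2.43×10¹⁰)² = 27040 W/m².
For an isothermal sphere T⁴ = (1−a)S/(4σ) = 5.960×10¹⁰ K⁴.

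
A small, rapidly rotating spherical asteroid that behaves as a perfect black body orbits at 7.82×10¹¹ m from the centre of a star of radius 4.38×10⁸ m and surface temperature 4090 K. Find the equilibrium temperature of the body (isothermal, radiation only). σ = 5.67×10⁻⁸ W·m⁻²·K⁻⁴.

T ≈ 68.4 K

The star's surface emits σT_*⁴; at distance d the flux is S = σT_*⁴(R_*/d)².
S = 5.67×10⁻⁸·(4090)⁴·(4.38×10⁸/7.82×10¹¹)² = 4.977 W/m².
For an isothermal sphere T⁴ = (1−a)S/(4σ) = 2.195×10⁷ K⁴.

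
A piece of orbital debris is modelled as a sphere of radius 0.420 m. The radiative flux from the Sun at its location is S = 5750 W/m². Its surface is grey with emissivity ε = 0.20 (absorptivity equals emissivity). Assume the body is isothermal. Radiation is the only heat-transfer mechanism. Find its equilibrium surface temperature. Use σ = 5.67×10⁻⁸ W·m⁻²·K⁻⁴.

T ≈ 399 K

At equilibrium, absorbed power = emitted power.
Absorbing cross-section = πr² = 0.5542 m²; emitting surface = 4πr² = 2.217 m² (ratio 4).
εS·A_cross = εσ·A_surf·T⁴  ⇒  T⁴ = S/(4σ)   (ε cancels).
T⁴ = 5750/(4·5.67×10⁻⁸) = 2.535×10¹⁰ K⁴.
T = (2.535×10¹⁰)^(1/4).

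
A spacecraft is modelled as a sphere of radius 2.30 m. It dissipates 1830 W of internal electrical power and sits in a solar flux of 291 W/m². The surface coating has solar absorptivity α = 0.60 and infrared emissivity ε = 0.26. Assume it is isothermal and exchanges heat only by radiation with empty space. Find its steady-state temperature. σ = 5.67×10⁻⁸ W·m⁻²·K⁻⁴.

At steady state, absorbed solar power + internal power = radiated power.
Absorbed: α·S·A_cross = 0.60·291·16.62 = 2902 W (cross-section πr²).
Total input = 2902 + 1830 = 4732 W.
Radiated: εσ·A_surf·T⁴ with A_surf = 4πr² = 66.48 m².
T⁴ = 4732/(0.26·5.67×10⁻⁸·66.48) = 4.828×10⁹ K⁴.

T ≈ 264 K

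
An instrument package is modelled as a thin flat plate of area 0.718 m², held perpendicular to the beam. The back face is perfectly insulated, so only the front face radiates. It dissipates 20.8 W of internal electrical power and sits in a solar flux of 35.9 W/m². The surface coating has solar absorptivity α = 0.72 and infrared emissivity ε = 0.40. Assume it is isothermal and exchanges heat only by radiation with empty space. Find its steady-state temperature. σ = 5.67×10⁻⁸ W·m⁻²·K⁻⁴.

T ≈ 222 K

At steady state, absorbed solar power + internal power = radiated power.
Absorbed: α·S·A_cross = 0.72·35.9·0.7180 = 18.56 W (cross-section A).
Total input = 18.56 + 20.8 = 39.36 W.
Radiated: εσ·A_surf·T⁴ with A_surf = A = 0.7180 m².
T⁴ = 39.36/(0.40·5.67×10⁻⁸·0.7180) = 2.417×10⁹ K⁴.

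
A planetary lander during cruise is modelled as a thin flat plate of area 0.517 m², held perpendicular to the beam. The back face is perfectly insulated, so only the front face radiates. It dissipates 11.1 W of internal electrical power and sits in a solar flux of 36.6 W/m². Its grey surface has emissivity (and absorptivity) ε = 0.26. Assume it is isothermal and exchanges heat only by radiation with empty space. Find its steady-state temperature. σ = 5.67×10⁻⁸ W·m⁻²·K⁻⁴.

T ≈ 214 K

At steady state, absorbed solar power + internal power = radiated power.
Absorbed: α·S·A_cross = 0.26·36.6·0.5170 = 4.920 W (cross-section A).
Total input = 4.920 + 11.1 = 16.02 W.
Radiated: εσ·A_surf·T⁴ with A_surf = A = 0.5170 m².
T⁴ = 16.02/(0.26·5.67×10⁻⁸·0.5170) = 2.102×10⁹ K⁴.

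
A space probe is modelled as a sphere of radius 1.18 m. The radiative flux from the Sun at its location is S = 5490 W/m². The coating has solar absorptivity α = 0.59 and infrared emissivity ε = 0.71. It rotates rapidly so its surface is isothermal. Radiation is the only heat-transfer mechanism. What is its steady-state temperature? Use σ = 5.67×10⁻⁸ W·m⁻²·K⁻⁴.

T ≈ 377 K

At equilibrium, absorbed power = emitted power.
Absorbing cross-section = πr² = 4.374 m²; emitting surface = 4πr² = 17.50 m² (ratio 4).
αS·A_cross = εσ·A_surf·T⁴  ⇒  T⁴ = αS/(ε·4σ).
T⁴ = 0.590·5490/(0.71·4·5.67×10⁻⁸) = 2.012×10¹⁰ K⁴.
T = (2.012×10¹⁰)^(1/4).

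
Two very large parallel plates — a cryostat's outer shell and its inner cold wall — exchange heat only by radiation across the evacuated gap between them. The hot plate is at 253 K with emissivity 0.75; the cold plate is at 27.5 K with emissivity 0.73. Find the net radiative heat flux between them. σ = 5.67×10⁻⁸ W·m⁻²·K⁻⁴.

For two infinite grey parallel plates, q = σ(T₁⁴ − T₂⁴)/(1/ε₁ + 1/ε₂ − 1).
T₁⁴ − T₂⁴ = 4.097×10⁹ − 5.719×10⁵ = 4.097×10⁹ K⁴.
1/ε₁ + 1/ε₂ − 1 = 1.333 + 1.370 − 1 = 1.703.
q = 5.67×10⁻⁸ × 4.097×10⁹ / 1.703.

q ≈ 136 W/m²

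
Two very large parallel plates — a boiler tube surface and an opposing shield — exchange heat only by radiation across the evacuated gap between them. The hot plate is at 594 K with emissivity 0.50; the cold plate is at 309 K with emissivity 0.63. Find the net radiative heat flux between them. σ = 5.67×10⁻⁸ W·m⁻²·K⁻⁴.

For two infinite grey parallel plates, q = σ(T₁⁴ − T₂⁴)/(1/ε₁ + 1/ε₂ − 1).
T₁⁴ − T₂⁴ = 1.245×10¹¹ − 9.117×10⁹ = 1.154×10¹¹ K⁴.
1/ε₁ + 1/ε₂ − 1 = 2.000 + 1.587 − 1 = 2.587.
q = 5.67×10⁻⁸ × 1.154×10¹¹ / 2.587.

q ≈ 2530 W/m²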